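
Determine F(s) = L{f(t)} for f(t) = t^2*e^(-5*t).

L{e^(-5t)} = 1/(s + 5).
Then apply L{t^2·g(t)} = (-1)^2 d^2/ds^2[G(s)] with G(s) = 1/(s + 5):
differentiating 2 times and applying the sign gives 2/(s + 5)^3.

F(s) = 2/(s + 5)^3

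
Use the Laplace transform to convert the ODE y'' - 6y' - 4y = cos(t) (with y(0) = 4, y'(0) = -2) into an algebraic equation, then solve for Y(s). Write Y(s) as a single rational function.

Y(s) = (4*s^3 - 26*s^2 + 5*s - 26)/(s^4 - 6*s^3 - 3*s^2 - 6*s - 4)

Transform both sides with L{·}.
The derivative rules (L{y''} = s^2 Y - s·y(0) - y'(0) and L{y'} = sY - y(0), with y(0) = 4, y'(0) = -2) turn the left side into (s^2 - 6*s - 4)Y - (4*s - 26).
The right side is L{cos(t)} = s/(s^2 + 1).
So (s^2 - 6*s - 4)Y = s/(s^2 + 1) + (4*s - 26).
Isolate Y and clear denominators.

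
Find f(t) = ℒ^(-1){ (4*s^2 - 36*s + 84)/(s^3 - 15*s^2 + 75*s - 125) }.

f(t) = 2*t^2*exp(5*t) + 4*t*exp(5*t) + 4*exp(5*t)

Factor the denominator: s^3 - 15*s^2 + 75*s - 125 = (s - 5)^3.
Partial fraction decomposition gives [4/(s - 5)] + [4/(s - 5)^2] + [4/(s - 5)^3].
Invert each term: 4/(s - 5) ↔ 4e^(5t); 4/(s - 5)^2 ↔ 4t·e^(5t); 4/(s - 5)^3 ↔ (2)t^2·e^(5t).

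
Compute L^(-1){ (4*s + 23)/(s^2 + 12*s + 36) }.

-t*exp(-6*t) + 4*exp(-6*t)

Factor the denominator: s^2 + 12*s + 36 = (s + 6)^2.
Partial fraction decomposition gives [4/(s + 6)] + [-1/(s + 6)^2].
Invert each term: 4/(s + 6) ↔ 4e^(-6t); -1/(s + 6)^2 ↔ -t·e^(-6t).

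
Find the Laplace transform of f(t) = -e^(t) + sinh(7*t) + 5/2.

By linearity of the Laplace transform, transform each term separately.
L{5/2} = (5/2)/s; (-1)·[L{e^(t)} = 1/(s - 1)]; L{sinh(7t)} = 7/(s^2 - 49).

7/(s^2 - 49) - 1/(s - 1) + 5/(2*s)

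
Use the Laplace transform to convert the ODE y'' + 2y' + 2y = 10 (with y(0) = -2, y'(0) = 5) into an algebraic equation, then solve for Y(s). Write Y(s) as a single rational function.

Take the Laplace transform of both sides.
The derivative rules (L{y''} = s^2 Y - s·y(0) - y'(0) and L{y'} = sY - y(0), with y(0) = -2, y'(0) = 5) turn the left side into (s^2 + 2*s + 2)Y - (-2*s + 1).
The right side is L{10} = 10/s.
So (s^2 + 2*s + 2)Y = 10/s + (-2*s + 1).
Solve for Y(s) and write it as one ratio of polynomials.

Y(s) = (-2*s^2 + s + 10)/(s^3 + 2*s^2 + 2*s)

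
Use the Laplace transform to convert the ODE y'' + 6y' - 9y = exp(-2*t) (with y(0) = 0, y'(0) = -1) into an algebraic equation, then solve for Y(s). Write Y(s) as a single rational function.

Transform both sides with L{·}.
The derivative rules (L{y''} = s^2 Y - s·y(0) - y'(0) and L{y'} = sY - y(0), with y(0) = 0, y'(0) = -1) turn the left side into (s^2 + 6*s - 9)Y - (-1).
The right side is L{exp(-2*t)} = 1/(s + 2).
So (s^2 + 6*s - 9)Y = 1/(s + 2) + (-1).
Isolate Y and clear denominators.

Y(s) = (-s - 1)/(s^3 + 8*s^2 + 3*s - 18)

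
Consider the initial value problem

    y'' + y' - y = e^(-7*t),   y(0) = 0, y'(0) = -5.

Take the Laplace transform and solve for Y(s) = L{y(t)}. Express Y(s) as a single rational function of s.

Laplace-transform each side.
With L{y''} = s^2 Y - s·y(0) - y'(0) and L{y'} = sY - y(0), with y(0) = 0, y'(0) = -5: the LHS transforms to (s^2 + s - 1)Y - (-5).
The right side is L{e^(-7*t)} = 1/(s + 7).
So (s^2 + s - 1)Y = 1/(s + 7) + (-5).
Isolate Y and clear denominators.

Y(s) = (-5*s - 34)/(s^3 + 8*s^2 + 6*s - 7)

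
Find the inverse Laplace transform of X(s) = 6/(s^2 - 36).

Since L{sinh(6t)} = 6/(s^2 - 36), the inverse is sinh(6*t).

sinh(6*t)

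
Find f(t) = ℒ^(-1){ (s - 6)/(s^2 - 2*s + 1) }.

f(t) = -5*t*exp(t) + exp(t)

Factor the denominator: s^2 - 2*s + 1 = (s - 1)^2.
Partial fraction decomposition gives [1/(s - 1)] + [-5/(s - 1)^2].
Invert each term: 1/(s - 1) ↔ e^(t); -5/(s - 1)^2 ↔ -5t·e^(t).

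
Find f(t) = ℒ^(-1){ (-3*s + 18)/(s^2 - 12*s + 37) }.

Rewrite the denominator: s^2 - 12*s + 37 = (s - 6)^2 + 1.
The form in (s - 6) signals a first-shifting-theorem factor e^(6t).
Since L{cos(t)} = s/(s^2 + 1), the inverse is e^(6*t)*cos(t), scaled by -3.

f(t) = -3*exp(6*t)*cos(t)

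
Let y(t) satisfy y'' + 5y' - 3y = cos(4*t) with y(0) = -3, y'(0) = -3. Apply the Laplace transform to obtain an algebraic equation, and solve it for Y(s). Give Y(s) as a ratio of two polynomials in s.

Y(s) = (-3*s^3 - 18*s^2 - 47*s - 288)/(s^4 + 5*s^3 + 13*s^2 + 80*s - 48)

Transform both sides with L{·}.
With L{y''} = s^2 Y - s·y(0) - y'(0) and L{y'} = sY - y(0), with y(0) = -3, y'(0) = -3: the LHS transforms to (s^2 + 5*s - 3)Y - (-3*s - 18).
The right side is L{cos(4*t)} = s/(s^2 + 16).
So (s^2 + 5*s - 3)Y = s/(s^2 + 16) + (-3*s - 18).
Divide through and combine into a single rational function.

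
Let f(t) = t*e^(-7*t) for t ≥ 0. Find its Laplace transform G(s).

L{e^(-7t)} = 1/(s + 7).
Then apply L{t·g(t)} = -d/ds[H(s)] with H(s) = 1/(s + 7):
differentiating 1 time and applying the sign gives (s + 7)^(-2).

G(s) = (s + 7)^(-2)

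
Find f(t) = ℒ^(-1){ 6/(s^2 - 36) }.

Since L{sinh(6t)} = 6/(s^2 - 36), the inverse is sinh(6*t).

f(t) = sinh(6*t)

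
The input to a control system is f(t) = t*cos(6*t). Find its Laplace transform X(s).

X(s) = (s - 6)*(s + 6)/(s^2 + 36)^2

L{cos(6t)} = s/(s^2 + 36).
Then apply L{t·g(t)} = -d/ds[G(s)] with G(s) = s/(s^2 + 36):
differentiating 1 time and applying the sign gives (s - 6)*(s + 6)/(s^2 + 36)^2.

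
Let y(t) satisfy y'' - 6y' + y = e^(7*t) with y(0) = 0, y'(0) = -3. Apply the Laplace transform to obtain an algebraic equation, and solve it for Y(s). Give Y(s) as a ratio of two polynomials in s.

Y(s) = (-3*s + 22)/(s^3 - 13*s^2 + 43*s - 7)

Laplace-transform each side.
Using L{y''} = s^2 Y - s·y(0) - y'(0) and L{y'} = sY - y(0), with y(0) = 0, y'(0) = -3, the left side becomes (s^2 - 6*s + 1)Y - (-3).
The right side is L{e^(7*t)} = 1/(s - 7).
So (s^2 - 6*s + 1)Y = 1/(s - 7) + (-3).
Isolate Y and clear denominators.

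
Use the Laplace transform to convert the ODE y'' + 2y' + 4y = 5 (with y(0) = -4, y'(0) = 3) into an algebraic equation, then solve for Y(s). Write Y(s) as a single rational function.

Y(s) = (-4*s^2 - 5*s + 5)/(s^3 + 2*s^2 + 4*s)

Transform both sides with L{·}.
Using L{y''} = s^2 Y - s·y(0) - y'(0) and L{y'} = sY - y(0), with y(0) = -4, y'(0) = 3, the left side becomes (s^2 + 2*s + 4)Y - (-4*s - 5).
The right side is L{5} = 5/s.
So (s^2 + 2*s + 4)Y = 5/s + (-4*s - 5).
Solve for Y(s) and write it as one ratio of polynomials.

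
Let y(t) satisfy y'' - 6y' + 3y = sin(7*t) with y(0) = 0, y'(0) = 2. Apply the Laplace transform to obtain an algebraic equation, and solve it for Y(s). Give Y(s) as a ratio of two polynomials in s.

Y(s) = (2*s^2 + 105)/(s^4 - 6*s^3 + 52*s^2 - 294*s + 147)

Apply the Laplace transform to the equation.
The derivative rules (L{y''} = s^2 Y - s·y(0) - y'(0) and L{y'} = sY - y(0), with y(0) = 0, y'(0) = 2) turn the left side into (s^2 - 6*s + 3)Y - (2).
The right side is L{sin(7*t)} = 7/(s^2 + 49).
So (s^2 - 6*s + 3)Y = 7/(s^2 + 49) + (2).
Solve for Y(s) and write it as one ratio of polynomials.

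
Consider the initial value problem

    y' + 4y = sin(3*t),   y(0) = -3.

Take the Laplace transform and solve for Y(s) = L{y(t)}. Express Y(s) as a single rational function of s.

Take the Laplace transform of both sides.
The derivative rules (L{y'} = sY - y(0) = sY - (-3)) turn the left side into (s + 4)Y - (-3).
The right side is L{sin(3*t)} = 3/(s^2 + 9).
So (s + 4)Y = 3/(s^2 + 9) + (-3).
Divide through and combine into a single rational function.

Y(s) = (-3*s^2 - 24)/(s^3 + 4*s^2 + 9*s + 36)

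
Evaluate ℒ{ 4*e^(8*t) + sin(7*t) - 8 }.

7/(s^2 + 49) + 4/(s - 8) - 8/s

Apply the Laplace transform termwise.
(4)·[L{e^(8t)} = 1/(s - 8)]; L{-8} = -8/s; L{sin(7t)} = 7/(s^2 + 49).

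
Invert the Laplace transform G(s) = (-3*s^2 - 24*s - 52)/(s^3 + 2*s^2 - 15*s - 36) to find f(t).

f(t) = t*exp(-3*t) - 4*exp(4*t) + exp(-3*t)

Factor the denominator: s^3 + 2*s^2 - 15*s - 36 = (s - 4)*(s + 3)^2.
Partial fraction decomposition gives [1/(s + 3)] + [(s + 3)^(-2)] + [-4/(s - 4)].
Invert each term: 1/(s + 3) ↔ e^(-3t); 1/(s + 3)^2 ↔ t·e^(-3t); -4/(s - 4) ↔ -4e^(4t).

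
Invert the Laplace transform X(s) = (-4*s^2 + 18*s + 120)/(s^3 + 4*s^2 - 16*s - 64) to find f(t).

Factor the denominator: s^3 + 4*s^2 - 16*s - 64 = (s - 4)*(s + 4)^2.
Partial fraction decomposition gives [-6/(s + 4)] + [2/(s + 4)^2] + [2/(s - 4)].
Invert each term: -6/(s + 4) ↔ -6e^(-4t); 2/(s + 4)^2 ↔ 2t·e^(-4t); 2/(s - 4) ↔ 2e^(4t).

f(t) = 2*t*exp(-4*t) + 2*exp(4*t) - 6*exp(-4*t)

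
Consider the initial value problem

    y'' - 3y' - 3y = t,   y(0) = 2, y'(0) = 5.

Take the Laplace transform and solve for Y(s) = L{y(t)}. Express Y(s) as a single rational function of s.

Y(s) = (2*s^3 - s^2 + 1)/(s^4 - 3*s^3 - 3*s^2)

Take the Laplace transform of both sides.
With L{y''} = s^2 Y - s·y(0) - y'(0) and L{y'} = sY - y(0), with y(0) = 2, y'(0) = 5: the LHS transforms to (s^2 - 3*s - 3)Y - (2*s - 1).
The right side is L{t} = s^(-2).
So (s^2 - 3*s - 3)Y = s^(-2) + (2*s - 1).
Isolate Y and clear denominators.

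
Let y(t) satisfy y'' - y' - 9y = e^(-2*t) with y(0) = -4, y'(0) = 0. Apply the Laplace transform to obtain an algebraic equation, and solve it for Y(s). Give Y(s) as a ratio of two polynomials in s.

Laplace-transform each side.
Using L{y''} = s^2 Y - s·y(0) - y'(0) and L{y'} = sY - y(0), with y(0) = -4, y'(0) = 0, the left side becomes (s^2 - s - 9)Y - (-4*s + 4).
The right side is L{e^(-2*t)} = 1/(s + 2).
So (s^2 - s - 9)Y = 1/(s + 2) + (-4*s + 4).
Solve for Y(s) and write it as one ratio of polynomials.

Y(s) = (-4*s^2 - 4*s + 9)/(s^3 + s^2 - 11*s - 18)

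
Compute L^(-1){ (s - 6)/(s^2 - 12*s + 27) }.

Rewrite the denominator: s^2 - 12*s + 27 = (s - 6)^2 - 9.
The form in (s - 6) signals a first-shifting-theorem factor e^(6t).
Since L{cosh(3t)} = s/(s^2 - 9), the inverse is exp(6*t)*cosh(3*t).

exp(6*t)*cosh(3*t)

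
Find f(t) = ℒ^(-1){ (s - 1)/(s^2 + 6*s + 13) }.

Complete the square in the denominator: s^2 + 6*s + 13 = (s + 3)^2 + 2^2.
Split the numerator to match: s - 1 = 1·(s + 3) - 2·2.
Invert each term: 1·(s + 3)/((s + 3)^2 + 4) ↔ e^(-3t)cos(2t); -2·2/((s + 3)^2 + 4) ↔ -2e^(-3t)sin(2t).

f(t) = -2*exp(-3*t)*sin(2*t) + exp(-3*t)*cos(2*t)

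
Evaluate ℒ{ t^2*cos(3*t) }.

2*s*(s^2 - 27)/(s^2 + 9)^3

L{cos(3t)} = s/(s^2 + 9).
Then apply L{t^2·g(t)} = (-1)^2 d^2/ds^2[H(s)] with H(s) = s/(s^2 + 9):
differentiating 2 times and applying the sign gives 2*s*(s^2 - 27)/(s^2 + 9)^3.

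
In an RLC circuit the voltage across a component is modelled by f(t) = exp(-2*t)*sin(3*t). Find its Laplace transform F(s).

F(s) = 3/((s + 2)^2 + 9)

L{sin(3t)} = 3/(s^2 + 9).
By the first shifting theorem, multiplying by e^(-2t) replaces s with s + 2.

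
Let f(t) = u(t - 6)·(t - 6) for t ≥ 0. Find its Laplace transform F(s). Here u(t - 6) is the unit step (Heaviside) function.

F(s) = exp(-6*s)/s^2

By the second shifting theorem, L{u(t - c)·g(t - c)} = e^(-cs)·G(s) with c = 6 and G(s) = L{g(t)}.
L{t} = 1!/s^2 = 1/s^2.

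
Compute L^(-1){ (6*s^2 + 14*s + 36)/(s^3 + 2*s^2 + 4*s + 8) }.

5*sin(2*t) + 2*cos(2*t) + 4*exp(-2*t)

Factor the denominator: s^3 + 2*s^2 + 4*s + 8 = (s + 2)*(s^2 + 4).
Partial fraction decomposition gives [4/(s + 2)] + [2*s/(s^2 + 4)] + [10/(s^2 + 4)].
Invert each term: 4/(s + 2) ↔ 4e^(-2t); 2·s/(s^2 + 4) ↔ 2cos(2t); 5·2/(s^2 + 4) ↔ 5sin(2t).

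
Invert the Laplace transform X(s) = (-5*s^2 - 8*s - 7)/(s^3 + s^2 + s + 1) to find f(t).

Factor the denominator: s^3 + s^2 + s + 1 = (s + 1)*(s^2 + 1).
Partial fraction decomposition gives [-2/(s + 1)] + [-3*s/(s^2 + 1)] + [-5/(s^2 + 1)].
Invert each term: -2/(s + 1) ↔ -2e^(-t); -3·s/(s^2 + 1) ↔ -3cos(t); -5·1/(s^2 + 1) ↔ -5sin(t).

f(t) = -5*sin(t) - 3*cos(t) - 2*exp(-t)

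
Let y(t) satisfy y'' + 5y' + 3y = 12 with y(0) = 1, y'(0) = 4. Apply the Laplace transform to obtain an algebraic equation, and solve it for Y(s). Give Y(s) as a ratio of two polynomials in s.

Y(s) = (s^2 + 9*s + 12)/(s^3 + 5*s^2 + 3*s)

Take the Laplace transform of both sides.
With L{y''} = s^2 Y - s·y(0) - y'(0) and L{y'} = sY - y(0), with y(0) = 1, y'(0) = 4: the LHS transforms to (s^2 + 5*s + 3)Y - (s + 9).
The right side is L{12} = 12/s.
So (s^2 + 5*s + 3)Y = 12/s + (s + 9).
Isolate Y and clear denominators.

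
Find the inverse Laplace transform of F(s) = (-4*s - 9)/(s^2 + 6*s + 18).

exp(-3*t)*sin(3*t) - 4*exp(-3*t)*cos(3*t)

Complete the square in the denominator: s^2 + 6*s + 18 = (s + 3)^2 + 3^2.
Split the numerator to match: -4*s - 9 = -4·(s + 3) + 1·3.
Invert each term: -4·(s + 3)/((s + 3)^2 + 9) ↔ -4e^(-3t)cos(3t); 1·3/((s + 3)^2 + 9) ↔ e^(-3t)sin(3t).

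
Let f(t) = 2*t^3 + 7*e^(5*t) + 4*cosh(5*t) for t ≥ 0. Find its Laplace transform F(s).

F(s) = 4*s/(s^2 - 25) + 7/(s - 5) + 12/s^4

The transform is linear, so treat each term independently.
(2)·[L{t^3} = 3!/s^4 = 6/s^4]; (4)·[L{cosh(5t)} = s/(s^2 - 25)]; (7)·[L{e^(5t)} = 1/(s - 5)].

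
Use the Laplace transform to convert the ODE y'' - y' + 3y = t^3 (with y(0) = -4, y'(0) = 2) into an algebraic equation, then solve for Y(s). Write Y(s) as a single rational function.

Y(s) = (-4*s^5 + 6*s^4 + 6)/(s^6 - s^5 + 3*s^4)

Laplace-transform each side.
The derivative rules (L{y''} = s^2 Y - s·y(0) - y'(0) and L{y'} = sY - y(0), with y(0) = -4, y'(0) = 2) turn the left side into (s^2 - s + 3)Y - (-4*s + 6).
The right side is L{t^3} = 6/s^4.
So (s^2 - s + 3)Y = 6/s^4 + (-4*s + 6).
Solve for Y(s) and write it as one ratio of polynomials.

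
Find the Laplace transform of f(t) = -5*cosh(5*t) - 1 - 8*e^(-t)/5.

The transform is linear, so treat each term independently.
(-8/5)·[L{e^(-t)} = 1/(s + 1)]; L{-1} = -1/s; (-5)·[L{cosh(5t)} = s/(s^2 - 25)].

-5*s/(s^2 - 25) - 8/(5*(s + 1)) - 1/s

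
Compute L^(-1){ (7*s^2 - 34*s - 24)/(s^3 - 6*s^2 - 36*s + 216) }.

2*t*exp(6*t) + 4*exp(6*t) + 3*exp(-6*t)

Factor the denominator: s^3 - 6*s^2 - 36*s + 216 = (s - 6)^2*(s + 6).
Partial fraction decomposition gives [4/(s - 6)] + [2/(s - 6)^2] + [3/(s + 6)].
Invert each term: 4/(s - 6) ↔ 4e^(6t); 2/(s - 6)^2 ↔ 2t·e^(6t); 3/(s + 6) ↔ 3e^(-6t).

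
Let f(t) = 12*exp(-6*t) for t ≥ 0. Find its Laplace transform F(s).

F(s) = 12/(s + 6)

L{12} = 12/s.
By the first shifting theorem, multiplying by e^(-6t) replaces s with s + 6.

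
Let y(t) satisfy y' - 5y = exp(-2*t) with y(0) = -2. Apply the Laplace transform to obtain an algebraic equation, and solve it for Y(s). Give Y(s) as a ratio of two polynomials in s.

Laplace-transform each side.
With L{y'} = sY - y(0) = sY - (-2): the LHS transforms to (s - 5)Y - (-2).
The right side is L{exp(-2*t)} = 1/(s + 2).
So (s - 5)Y = 1/(s + 2) + (-2).
Isolate Y and clear denominators.

Y(s) = (-2*s - 3)/(s^2 - 3*s - 10)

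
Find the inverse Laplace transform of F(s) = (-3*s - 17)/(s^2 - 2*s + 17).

Complete the square in the denominator: s^2 - 2*s + 17 = (s - 1)^2 + 4^2.
Split the numerator to match: -3*s - 17 = -3·(s - 1) - 5·4.
Invert each term: -3·(s - 1)/((s - 1)^2 + 16) ↔ -3e^(t)cos(4t); -5·4/((s - 1)^2 + 16) ↔ -5e^(t)sin(4t).

-5*exp(t)*sin(4*t) - 3*exp(t)*cos(4*t)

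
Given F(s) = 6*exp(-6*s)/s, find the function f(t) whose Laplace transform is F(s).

f(t) = Heaviside(t - 6)*(6)

The factor e^(-6s) signals a time shift by c = 6 (second shifting theorem).
L{6} = 6/s, so L^-1{6/s} = 6.
Hence the inverse is u(t - 6) times that function evaluated at t - 6.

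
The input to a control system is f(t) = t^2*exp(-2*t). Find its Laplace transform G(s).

G(s) = 2/(s + 2)^3

L{e^(-2t)} = 1/(s + 2).
Then apply L{t^2·g(t)} = (-1)^2 d^2/ds^2[H(s)] with H(s) = 1/(s + 2):
differentiating 2 times and applying the sign gives 2/(s + 2)^3.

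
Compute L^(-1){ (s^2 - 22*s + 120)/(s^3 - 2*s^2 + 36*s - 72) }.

2*exp(2*t) - 4*sin(6*t) - cos(6*t)

Factor the denominator: s^3 - 2*s^2 + 36*s - 72 = (s - 2)*(s^2 + 36).
Partial fraction decomposition gives [2/(s - 2)] + [-s/(s^2 + 36)] + [-24/(s^2 + 36)].
Invert each term: 2/(s - 2) ↔ 2e^(2t); -1·s/(s^2 + 36) ↔ -cos(6t); -4·6/(s^2 + 36) ↔ -4sin(6t).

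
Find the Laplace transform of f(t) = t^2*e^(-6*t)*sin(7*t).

14*(3*s^2 + 36*s + 59)/(s^2 + 12*s + 85)^3

L{sin(7t)} = 7/(s^2 + 49).
Multiplying by e^(-6t) shifts s → s + 6, so L{e^(-6*t)*sin(7*t)} = 7/((s + 6)^2 + 49).
Then apply L{t^2·g(t)} = (-1)^2 d^2/ds^2[G(s)] with G(s) = 7/((s + 6)^2 + 49):
differentiating 2 times and applying the sign gives 14*(3*s^2 + 36*s + 59)/(s^2 + 12*s + 85)^3.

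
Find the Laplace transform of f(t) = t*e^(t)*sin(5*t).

10*(s - 1)/(s^2 - 2*s + 26)^2

L{sin(5t)} = 5/(s^2 + 25).
Multiplying by e^(t) shifts s → s - 1, so L{e^(t)*sin(5*t)} = 5/((s - 1)^2 + 25).
Then apply L{t·g(t)} = -d/ds[G(s)] with G(s) = 5/((s - 1)^2 + 25):
differentiating 1 time and applying the sign gives 10*(s - 1)/(s^2 - 2*s + 26)^2.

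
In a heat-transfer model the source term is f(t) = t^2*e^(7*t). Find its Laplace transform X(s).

X(s) = 2/(s - 7)^3

L{t^2} = 2!/s^3 = 2/s^3.
By the first shifting theorem, multiplying by e^(7t) replaces s with s - 7.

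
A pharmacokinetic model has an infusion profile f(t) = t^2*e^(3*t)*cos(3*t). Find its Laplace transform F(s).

F(s) = 2*(s - 3)*(s^2 - 6*s - 18)/(s^2 - 6*s + 18)^3

L{cos(3t)} = s/(s^2 + 9).
Multiplying by e^(3t) shifts s → s - 3, so L{e^(3*t)*cos(3*t)} = (s - 3)/((s - 3)^2 + 9).
Then apply L{t^2·g(t)} = (-1)^2 d^2/ds^2[G(s)] with G(s) = (s - 3)/((s - 3)^2 + 9):
differentiating 2 times and applying the sign gives 2*(s - 3)*(s^2 - 6*s - 18)/(s^2 - 6*s + 18)^3.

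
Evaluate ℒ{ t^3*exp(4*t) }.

6/(s - 4)^4

L{t^3} = 3!/s^4 = 6/s^4.
By the first shifting theorem, multiplying by e^(4t) replaces s with s - 4.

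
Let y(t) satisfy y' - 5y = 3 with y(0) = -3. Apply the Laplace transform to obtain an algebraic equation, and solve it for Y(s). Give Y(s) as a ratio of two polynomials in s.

Y(s) = (-3*s + 3)/(s^2 - 5*s)

Take the Laplace transform of both sides.
The derivative rules (L{y'} = sY - y(0) = sY - (-3)) turn the left side into (s - 5)Y - (-3).
The right side is L{3} = 3/s.
So (s - 5)Y = 3/s + (-3).
Divide through and combine into a single rational function.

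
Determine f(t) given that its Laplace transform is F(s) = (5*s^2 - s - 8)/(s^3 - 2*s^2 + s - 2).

Factor the denominator: s^3 - 2*s^2 + s - 2 = (s - 2)*(s^2 + 1).
Partial fraction decomposition gives [2/(s - 2)] + [3*s/(s^2 + 1)] + [5/(s^2 + 1)].
Invert each term: 2/(s - 2) ↔ 2e^(2t); 3·s/(s^2 + 1) ↔ 3cos(t); 5·1/(s^2 + 1) ↔ 5sin(t).

f(t) = 2*exp(2*t) + 5*sin(t) + 3*cos(t)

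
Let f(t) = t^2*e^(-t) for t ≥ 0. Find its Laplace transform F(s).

L{e^(-t)} = 1/(s + 1).
Then apply L{t^2·g(t)} = (-1)^2 d^2/ds^2[G(s)] with G(s) = 1/(s + 1):
differentiating 2 times and applying the sign gives 2/(s + 1)^3.

F(s) = 2/(s + 1)^3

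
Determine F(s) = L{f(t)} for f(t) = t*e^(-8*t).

L{e^(-8t)} = 1/(s + 8).
Then apply L{t·g(t)} = -d/ds[G(s)] with G(s) = 1/(s + 8):
differentiating 1 time and applying the sign gives (s + 8)^(-2).

F(s) = (s + 8)^(-2)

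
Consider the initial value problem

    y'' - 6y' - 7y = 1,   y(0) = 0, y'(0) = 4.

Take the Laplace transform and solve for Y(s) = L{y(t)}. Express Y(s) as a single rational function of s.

Y(s) = (4*s + 1)/(s^3 - 6*s^2 - 7*s)

Take the Laplace transform of both sides.
With L{y''} = s^2 Y - s·y(0) - y'(0) and L{y'} = sY - y(0), with y(0) = 0, y'(0) = 4: the LHS transforms to (s^2 - 6*s - 7)Y - (4).
The right side is L{1} = 1/s.
So (s^2 - 6*s - 7)Y = 1/s + (4).
Divide through and combine into a single rational function.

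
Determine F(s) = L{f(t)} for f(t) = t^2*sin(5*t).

L{sin(5t)} = 5/(s^2 + 25).
Then apply L{t^2·g(t)} = (-1)^2 d^2/ds^2[G(s)] with G(s) = 5/(s^2 + 25):
differentiating 2 times and applying the sign gives 10*(3*s^2 - 25)/(s^2 + 25)^3.

F(s) = 10*(3*s^2 - 25)/(s^2 + 25)^3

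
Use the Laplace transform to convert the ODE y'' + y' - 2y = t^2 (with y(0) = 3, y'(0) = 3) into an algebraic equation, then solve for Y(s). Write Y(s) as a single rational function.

Y(s) = (3*s^4 + 6*s^3 + 2)/(s^5 + s^4 - 2*s^3)

Laplace-transform each side.
Using L{y''} = s^2 Y - s·y(0) - y'(0) and L{y'} = sY - y(0), with y(0) = 3, y'(0) = 3, the left side becomes (s^2 + s - 2)Y - (3*s + 6).
The right side is L{t^2} = 2/s^3.
So (s^2 + s - 2)Y = 2/s^3 + (3*s + 6).
Divide through and combine into a single rational function.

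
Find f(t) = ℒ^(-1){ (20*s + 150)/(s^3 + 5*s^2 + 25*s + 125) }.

Factor the denominator: s^3 + 5*s^2 + 25*s + 125 = (s + 5)*(s^2 + 25).
Partial fraction decomposition gives [1/(s + 5)] + [-s/(s^2 + 25)] + [25/(s^2 + 25)].
Invert each term: 1/(s + 5) ↔ e^(-5t); -1·s/(s^2 + 25) ↔ -cos(5t); 5·5/(s^2 + 25) ↔ 5sin(5t).

f(t) = 5*sin(5*t) - cos(5*t) + exp(-5*t)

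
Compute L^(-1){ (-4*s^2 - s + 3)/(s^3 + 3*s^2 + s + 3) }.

Factor the denominator: s^3 + 3*s^2 + s + 3 = (s + 3)*(s^2 + 1).
Partial fraction decomposition gives [-3/(s + 3)] + [-s/(s^2 + 1)] + [2/(s^2 + 1)].
Invert each term: -3/(s + 3) ↔ -3e^(-3t); -1·s/(s^2 + 1) ↔ -cos(t); 2·1/(s^2 + 1) ↔ 2sin(t).

2*sin(t) - cos(t) - 3*exp(-3*t)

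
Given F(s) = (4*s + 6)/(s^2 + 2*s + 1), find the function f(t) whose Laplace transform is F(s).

Factor the denominator: s^2 + 2*s + 1 = (s + 1)^2.
Partial fraction decomposition gives [4/(s + 1)] + [2/(s + 1)^2].
Invert each term: 4/(s + 1) ↔ 4e^(-t); 2/(s + 1)^2 ↔ 2t·e^(-t).

f(t) = 2*t*exp(-t) + 4*exp(-t)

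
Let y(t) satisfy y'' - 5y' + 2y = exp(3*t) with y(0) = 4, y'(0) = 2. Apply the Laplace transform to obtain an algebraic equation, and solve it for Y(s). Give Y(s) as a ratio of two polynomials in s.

Y(s) = (4*s^2 - 30*s + 55)/(s^3 - 8*s^2 + 17*s - 6)

Transform both sides with L{·}.
Using L{y''} = s^2 Y - s·y(0) - y'(0) and L{y'} = sY - y(0), with y(0) = 4, y'(0) = 2, the left side becomes (s^2 - 5*s + 2)Y - (4*s - 18).
The right side is L{exp(3*t)} = 1/(s - 3).
So (s^2 - 5*s + 2)Y = 1/(s - 3) + (4*s - 18).
Solve for Y(s) and write it as one ratio of polynomials.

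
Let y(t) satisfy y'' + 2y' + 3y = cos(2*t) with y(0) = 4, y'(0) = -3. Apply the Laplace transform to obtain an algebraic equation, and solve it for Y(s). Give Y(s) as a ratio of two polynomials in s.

Apply the Laplace transform to the equation.
The derivative rules (L{y''} = s^2 Y - s·y(0) - y'(0) and L{y'} = sY - y(0), with y(0) = 4, y'(0) = -3) turn the left side into (s^2 + 2*s + 3)Y - (4*s + 5).
The right side is L{cos(2*t)} = s/(s^2 + 4).
So (s^2 + 2*s + 3)Y = s/(s^2 + 4) + (4*s + 5).
Isolate Y and clear denominators.

Y(s) = (4*s^3 + 5*s^2 + 17*s + 20)/(s^4 + 2*s^3 + 7*s^2 + 8*s + 12)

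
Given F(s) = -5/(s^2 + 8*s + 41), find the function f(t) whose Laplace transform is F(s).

f(t) = -exp(-4*t)*sin(5*t)

Rewrite the denominator: s^2 + 8*s + 41 = (s + 4)^2 + 25.
The form in (s + 4) signals a first-shifting-theorem factor e^(-4t).
Since L{sin(5t)} = 5/(s^2 + 25), the inverse is exp(-4*t)*sin(5*t), scaled by -1.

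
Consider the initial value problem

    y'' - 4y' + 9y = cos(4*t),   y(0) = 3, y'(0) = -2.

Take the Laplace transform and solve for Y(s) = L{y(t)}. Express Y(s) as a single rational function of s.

Y(s) = (3*s^3 - 14*s^2 + 49*s - 224)/(s^4 - 4*s^3 + 25*s^2 - 64*s + 144)

Transform both sides with L{·}.
Using L{y''} = s^2 Y - s·y(0) - y'(0) and L{y'} = sY - y(0), with y(0) = 3, y'(0) = -2, the left side becomes (s^2 - 4*s + 9)Y - (3*s - 14).
The right side is L{cos(4*t)} = s/(s^2 + 16).
So (s^2 - 4*s + 9)Y = s/(s^2 + 16) + (3*s - 14).
Solve for Y(s) and write it as one ratio of polynomials.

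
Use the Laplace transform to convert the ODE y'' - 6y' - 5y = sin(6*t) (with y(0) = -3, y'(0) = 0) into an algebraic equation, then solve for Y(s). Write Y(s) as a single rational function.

Y(s) = (-3*s^3 + 18*s^2 - 108*s + 654)/(s^4 - 6*s^3 + 31*s^2 - 216*s - 180)

Take the Laplace transform of both sides.
Using L{y''} = s^2 Y - s·y(0) - y'(0) and L{y'} = sY - y(0), with y(0) = -3, y'(0) = 0, the left side becomes (s^2 - 6*s - 5)Y - (-3*s + 18).
The right side is L{sin(6*t)} = 6/(s^2 + 36).
So (s^2 - 6*s - 5)Y = 6/(s^2 + 36) + (-3*s + 18).
Divide through and combine into a single rational function.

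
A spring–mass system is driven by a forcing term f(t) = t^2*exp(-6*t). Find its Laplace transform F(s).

F(s) = 2/(s + 6)^3

L{e^(-6t)} = 1/(s + 6).
Then apply L{t^2·g(t)} = (-1)^2 d^2/ds^2[G(s)] with G(s) = 1/(s + 6):
differentiating 2 times and applying the sign gives 2/(s + 6)^3.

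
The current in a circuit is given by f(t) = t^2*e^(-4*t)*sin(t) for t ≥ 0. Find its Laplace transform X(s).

X(s) = 2*(3*s^2 + 24*s + 47)/(s^2 + 8*s + 17)^3

L{sin(t)} = 1/(s^2 + 1).
Multiplying by e^(-4t) shifts s → s + 4, so L{e^(-4*t)*sin(t)} = 1/((s + 4)^2 + 1).
Then apply L{t^2·g(t)} = (-1)^2 d^2/ds^2[G(s)] with G(s) = 1/((s + 4)^2 + 1):
differentiating 2 times and applying the sign gives 2*(3*s^2 + 24*s + 47)/(s^2 + 8*s + 17)^3.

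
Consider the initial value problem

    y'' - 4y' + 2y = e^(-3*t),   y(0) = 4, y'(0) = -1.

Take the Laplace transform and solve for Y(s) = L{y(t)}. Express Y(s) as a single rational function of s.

Y(s) = (4*s^2 - 5*s - 50)/(s^3 - s^2 - 10*s + 6)

Transform both sides with L{·}.
With L{y''} = s^2 Y - s·y(0) - y'(0) and L{y'} = sY - y(0), with y(0) = 4, y'(0) = -1: the LHS transforms to (s^2 - 4*s + 2)Y - (4*s - 17).
The right side is L{e^(-3*t)} = 1/(s + 3).
So (s^2 - 4*s + 2)Y = 1/(s + 3) + (4*s - 17).
Divide through and combine into a single rational function.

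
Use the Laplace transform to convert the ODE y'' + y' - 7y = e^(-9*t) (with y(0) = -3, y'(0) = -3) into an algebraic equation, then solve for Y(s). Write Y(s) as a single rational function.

Y(s) = (-3*s^2 - 33*s - 53)/(s^3 + 10*s^2 + 2*s - 63)

Take the Laplace transform of both sides.
With L{y''} = s^2 Y - s·y(0) - y'(0) and L{y'} = sY - y(0), with y(0) = -3, y'(0) = -3: the LHS transforms to (s^2 + s - 7)Y - (-3*s - 6).
The right side is L{e^(-9*t)} = 1/(s + 9).
So (s^2 + s - 7)Y = 1/(s + 9) + (-3*s - 6).
Isolate Y and clear denominators.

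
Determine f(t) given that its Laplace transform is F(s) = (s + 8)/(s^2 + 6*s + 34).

Complete the square in the denominator: s^2 + 6*s + 34 = (s + 3)^2 + 5^2.
Split the numerator to match: s + 8 = 1·(s + 3) + 1·5.
Invert each term: 1·(s + 3)/((s + 3)^2 + 25) ↔ e^(-3t)cos(5t); 1·5/((s + 3)^2 + 25) ↔ e^(-3t)sin(5t).

f(t) = exp(-3*t)*sin(5*t) + exp(-3*t)*cos(5*t)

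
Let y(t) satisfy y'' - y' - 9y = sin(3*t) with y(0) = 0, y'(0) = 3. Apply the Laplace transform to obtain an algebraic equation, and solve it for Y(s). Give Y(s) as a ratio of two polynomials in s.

Y(s) = (3*s^2 + 30)/(s^4 - s^3 - 9*s - 81)

Take the Laplace transform of both sides.
The derivative rules (L{y''} = s^2 Y - s·y(0) - y'(0) and L{y'} = sY - y(0), with y(0) = 0, y'(0) = 3) turn the left side into (s^2 - s - 9)Y - (3).
The right side is L{sin(3*t)} = 3/(s^2 + 9).
So (s^2 - s - 9)Y = 3/(s^2 + 9) + (3).
Divide through and combine into a single rational function.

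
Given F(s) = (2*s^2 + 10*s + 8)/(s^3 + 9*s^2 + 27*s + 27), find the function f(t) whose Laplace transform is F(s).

Factor the denominator: s^3 + 9*s^2 + 27*s + 27 = (s + 3)^3.
Partial fraction decomposition gives [2/(s + 3)] + [-2/(s + 3)^2] + [-4/(s + 3)^3].
Invert each term: 2/(s + 3) ↔ 2e^(-3t); -2/(s + 3)^2 ↔ -2t·e^(-3t); -4/(s + 3)^3 ↔ (-2)t^2·e^(-3t).

f(t) = -2*t^2*exp(-3*t) - 2*t*exp(-3*t) + 2*exp(-3*t)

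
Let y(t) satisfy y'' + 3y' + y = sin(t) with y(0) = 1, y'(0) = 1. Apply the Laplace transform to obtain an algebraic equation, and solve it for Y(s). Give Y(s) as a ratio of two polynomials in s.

Apply the Laplace transform to the equation.
Using L{y''} = s^2 Y - s·y(0) - y'(0) and L{y'} = sY - y(0), with y(0) = 1, y'(0) = 1, the left side becomes (s^2 + 3*s + 1)Y - (s + 4).
The right side is L{sin(t)} = 1/(s^2 + 1).
So (s^2 + 3*s + 1)Y = 1/(s^2 + 1) + (s + 4).
Isolate Y and clear denominators.

Y(s) = (s^3 + 4*s^2 + s + 5)/(s^4 + 3*s^3 + 2*s^2 + 3*s + 1)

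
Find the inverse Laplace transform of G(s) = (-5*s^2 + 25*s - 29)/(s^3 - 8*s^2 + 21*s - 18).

t*exp(3*t) - 6*exp(3*t) + exp(2*t)

Factor the denominator: s^3 - 8*s^2 + 21*s - 18 = (s - 3)^2*(s - 2).
Partial fraction decomposition gives [-6/(s - 3)] + [(s - 3)^(-2)] + [1/(s - 2)].
Invert each term: -6/(s - 3) ↔ -6e^(3t); 1/(s - 3)^2 ↔ t·e^(3t); 1/(s - 2) ↔ e^(2t).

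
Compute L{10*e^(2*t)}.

L{10} = 10/s.
By the first shifting theorem, multiplying by e^(2t) replaces s with s - 2.

10/(s - 2)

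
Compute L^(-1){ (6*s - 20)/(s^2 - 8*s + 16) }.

4*t*exp(4*t) + 6*exp(4*t)

Factor the denominator: s^2 - 8*s + 16 = (s - 4)^2.
Partial fraction decomposition gives [6/(s - 4)] + [4/(s - 4)^2].
Invert each term: 6/(s - 4) ↔ 6e^(4t); 4/(s - 4)^2 ↔ 4t·e^(4t).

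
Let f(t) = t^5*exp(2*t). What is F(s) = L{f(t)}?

F(s) = 120/(s - 2)^6

L{t^5} = 5!/s^6 = 120/s^6.
By the first shifting theorem, multiplying by e^(2t) replaces s with s - 2.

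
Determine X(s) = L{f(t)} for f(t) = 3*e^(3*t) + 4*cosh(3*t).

X(s) = 4*s/(s^2 - 9) + 3/(s - 3)

The transform is linear, so treat each term independently.
(3)·[L{e^(3t)} = 1/(s - 3)]; (4)·[L{cosh(3t)} = s/(s^2 - 9)].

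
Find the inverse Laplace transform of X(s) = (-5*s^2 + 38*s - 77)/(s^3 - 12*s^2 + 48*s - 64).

Factor the denominator: s^3 - 12*s^2 + 48*s - 64 = (s - 4)^3.
Partial fraction decomposition gives [-5/(s - 4)] + [-2/(s - 4)^2] + [-5/(s - 4)^3].
Invert each term: -5/(s - 4) ↔ -5e^(4t); -2/(s - 4)^2 ↔ -2t·e^(4t); -5/(s - 4)^3 ↔ (-5/2)t^2·e^(4t).

-5*t^2*exp(4*t)/2 - 2*t*exp(4*t) - 5*exp(4*t)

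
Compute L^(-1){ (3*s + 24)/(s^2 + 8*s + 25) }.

Complete the square in the denominator: s^2 + 8*s + 25 = (s + 4)^2 + 3^2.
Split the numerator to match: 3*s + 24 = 3·(s + 4) + 4·3.
Invert each term: 3·(s + 4)/((s + 4)^2 + 9) ↔ 3e^(-4t)cos(3t); 4·3/((s + 4)^2 + 9) ↔ 4e^(-4t)sin(3t).

4*exp(-4*t)*sin(3*t) + 3*exp(-4*t)*cos(3*t)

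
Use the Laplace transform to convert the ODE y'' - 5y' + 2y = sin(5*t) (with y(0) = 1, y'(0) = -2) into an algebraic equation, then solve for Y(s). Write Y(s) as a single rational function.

Y(s) = (s^3 - 7*s^2 + 25*s - 170)/(s^4 - 5*s^3 + 27*s^2 - 125*s + 50)

Laplace-transform each side.
With L{y''} = s^2 Y - s·y(0) - y'(0) and L{y'} = sY - y(0), with y(0) = 1, y'(0) = -2: the LHS transforms to (s^2 - 5*s + 2)Y - (s - 7).
The right side is L{sin(5*t)} = 5/(s^2 + 25).
So (s^2 - 5*s + 2)Y = 5/(s^2 + 25) + (s - 7).
Isolate Y and clear denominators.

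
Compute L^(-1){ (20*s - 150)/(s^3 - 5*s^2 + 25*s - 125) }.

Factor the denominator: s^3 - 5*s^2 + 25*s - 125 = (s - 5)*(s^2 + 25).
Partial fraction decomposition gives [-1/(s - 5)] + [s/(s^2 + 25)] + [25/(s^2 + 25)].
Invert each term: -1/(s - 5) ↔ -e^(5t); 1·s/(s^2 + 25) ↔ cos(5t); 5·5/(s^2 + 25) ↔ 5sin(5t).

-exp(5*t) + 5*sin(5*t) + cos(5*t)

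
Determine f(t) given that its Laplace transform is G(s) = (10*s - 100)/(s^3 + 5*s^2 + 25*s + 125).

Factor the denominator: s^3 + 5*s^2 + 25*s + 125 = (s + 5)*(s^2 + 25).
Partial fraction decomposition gives [-3/(s + 5)] + [3*s/(s^2 + 25)] + [-5/(s^2 + 25)].
Invert each term: -3/(s + 5) ↔ -3e^(-5t); 3·s/(s^2 + 25) ↔ 3cos(5t); -1·5/(s^2 + 25) ↔ -sin(5t).

f(t) = -sin(5*t) + 3*cos(5*t) - 3*exp(-5*t)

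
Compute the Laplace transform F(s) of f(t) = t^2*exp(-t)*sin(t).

F(s) = 2*(3*s^2 + 6*s + 2)/(s^2 + 2*s + 2)^3

L{sin(t)} = 1/(s^2 + 1).
Multiplying by e^(-t) shifts s → s + 1, so L{exp(-t)*sin(t)} = 1/((s + 1)^2 + 1).
Then apply L{t^2·g(t)} = (-1)^2 d^2/ds^2[G(s)] with G(s) = 1/((s + 1)^2 + 1):
differentiating 2 times and applying the sign gives 2*(3*s^2 + 6*s + 2)/(s^2 + 2*s + 2)^3.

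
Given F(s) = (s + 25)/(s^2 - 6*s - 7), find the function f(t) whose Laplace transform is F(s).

f(t) = 4*exp(7*t) - 3*exp(-t)

Factor the denominator: s^2 - 6*s - 7 = (s - 7)*(s + 1).
Partial fraction decomposition gives [4/(s - 7)] + [-3/(s + 1)].
Invert each term: 4/(s - 7) ↔ 4e^(7t); -3/(s + 1) ↔ -3e^(-t).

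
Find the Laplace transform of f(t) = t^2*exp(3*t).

L{e^(3t)} = 1/(s - 3).
Then apply L{t^2·g(t)} = (-1)^2 d^2/ds^2[G(s)] with G(s) = 1/(s - 3):
differentiating 2 times and applying the sign gives 2/(s - 3)^3.

2/(s - 3)^3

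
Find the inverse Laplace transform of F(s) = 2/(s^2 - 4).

Since L{sinh(2t)} = 2/(s^2 - 4), the inverse is sinh(2*t).

sinh(2*t)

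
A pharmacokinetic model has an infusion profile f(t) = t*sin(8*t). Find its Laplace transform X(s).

L{sin(8t)} = 8/(s^2 + 64).
Then apply L{t·g(t)} = -d/ds[G(s)] with G(s) = 8/(s^2 + 64):
differentiating 1 time and applying the sign gives 16*s/(s^2 + 64)^2.

X(s) = 16*s/(s^2 + 64)^2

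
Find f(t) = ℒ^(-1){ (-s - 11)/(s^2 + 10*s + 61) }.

f(t) = -exp(-5*t)*sin(6*t) - exp(-5*t)*cos(6*t)

Complete the square in the denominator: s^2 + 10*s + 61 = (s + 5)^2 + 6^2.
Split the numerator to match: -s - 11 = -1·(s + 5) - 1·6.
Invert each term: -1·(s + 5)/((s + 5)^2 + 36) ↔ -e^(-5t)cos(6t); -1·6/((s + 5)^2 + 36) ↔ -e^(-5t)sin(6t).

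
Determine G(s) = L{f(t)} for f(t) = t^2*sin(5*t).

L{sin(5t)} = 5/(s^2 + 25).
Then apply L{t^2·g(t)} = (-1)^2 d^2/ds^2[H(s)] with H(s) = 5/(s^2 + 25):
differentiating 2 times and applying the sign gives 10*(3*s^2 - 25)/(s^2 + 25)^3.

G(s) = 10*(3*s^2 - 25)/(s^2 + 25)^3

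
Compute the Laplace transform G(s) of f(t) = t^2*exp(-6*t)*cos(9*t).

G(s) = 2*(s + 6)*(s^2 + 12*s - 207)/(s^2 + 12*s + 117)^3

L{cos(9t)} = s/(s^2 + 81).
Multiplying by e^(-6t) shifts s → s + 6, so L{exp(-6*t)*cos(9*t)} = (s + 6)/((s + 6)^2 + 81).
Then apply L{t^2·g(t)} = (-1)^2 d^2/ds^2[H(s)] with H(s) = (s + 6)/((s + 6)^2 + 81):
differentiating 2 times and applying the sign gives 2*(s + 6)*(s^2 + 12*s - 207)/(s^2 + 12*s + 117)^3.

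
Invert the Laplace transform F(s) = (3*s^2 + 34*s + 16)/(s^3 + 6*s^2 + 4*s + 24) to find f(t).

Factor the denominator: s^3 + 6*s^2 + 4*s + 24 = (s + 6)*(s^2 + 4).
Partial fraction decomposition gives [-2/(s + 6)] + [5*s/(s^2 + 4)] + [4/(s^2 + 4)].
Invert each term: -2/(s + 6) ↔ -2e^(-6t); 5·s/(s^2 + 4) ↔ 5cos(2t); 2·2/(s^2 + 4) ↔ 2sin(2t).

f(t) = 2*sin(2*t) + 5*cos(2*t) - 2*exp(-6*t)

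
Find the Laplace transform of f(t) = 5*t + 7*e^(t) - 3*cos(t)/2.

The transform is linear, so treat each term independently.
(7)·[L{e^(t)} = 1/(s - 1)]; (5)·[L{t} = 1!/s^2 = 1/s^2]; (-3/2)·[L{cos(t)} = s/(s^2 + 1)].

-3*s/(2*(s^2 + 1)) + 7/(s - 1) + 5/s^2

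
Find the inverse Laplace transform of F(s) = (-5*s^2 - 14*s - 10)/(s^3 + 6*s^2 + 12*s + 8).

Factor the denominator: s^3 + 6*s^2 + 12*s + 8 = (s + 2)^3.
Partial fraction decomposition gives [-5/(s + 2)] + [6/(s + 2)^2] + [-2/(s + 2)^3].
Invert each term: -5/(s + 2) ↔ -5e^(-2t); 6/(s + 2)^2 ↔ 6t·e^(-2t); -2/(s + 2)^3 ↔ (-1)t^2·e^(-2t).

-t^2*exp(-2*t) + 6*t*exp(-2*t) - 5*exp(-2*t)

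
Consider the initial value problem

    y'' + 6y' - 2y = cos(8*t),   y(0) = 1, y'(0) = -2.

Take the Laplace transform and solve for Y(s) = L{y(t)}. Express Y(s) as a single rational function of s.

Y(s) = (s^3 + 4*s^2 + 65*s + 256)/(s^4 + 6*s^3 + 62*s^2 + 384*s - 128)

Transform both sides with L{·}.
With L{y''} = s^2 Y - s·y(0) - y'(0) and L{y'} = sY - y(0), with y(0) = 1, y'(0) = -2: the LHS transforms to (s^2 + 6*s - 2)Y - (s + 4).
The right side is L{cos(8*t)} = s/(s^2 + 64).
So (s^2 + 6*s - 2)Y = s/(s^2 + 64) + (s + 4).
Divide through and combine into a single rational function.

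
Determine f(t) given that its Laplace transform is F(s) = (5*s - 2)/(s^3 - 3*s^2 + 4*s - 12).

Factor the denominator: s^3 - 3*s^2 + 4*s - 12 = (s - 3)*(s^2 + 4).
Partial fraction decomposition gives [1/(s - 3)] + [-s/(s^2 + 4)] + [2/(s^2 + 4)].
Invert each term: 1/(s - 3) ↔ e^(3t); -1·s/(s^2 + 4) ↔ -cos(2t); 1·2/(s^2 + 4) ↔ sin(2t).

f(t) = exp(3*t) + sin(2*t) - cos(2*t)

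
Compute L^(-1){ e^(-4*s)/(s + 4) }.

Heaviside(t - 4)*(exp(-4*t + 16))

The factor e^(-4s) signals a time shift by c = 4 (second shifting theorem).
L{e^(-4t)} = 1/(s + 4), so L^-1{1/(s + 4)} = e^(-4*t).
Hence the inverse is u(t - 4) times that function evaluated at t - 4.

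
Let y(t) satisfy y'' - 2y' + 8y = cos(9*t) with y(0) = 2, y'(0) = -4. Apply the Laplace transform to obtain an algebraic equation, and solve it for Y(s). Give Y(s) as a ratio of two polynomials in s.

Apply the Laplace transform to the equation.
With L{y''} = s^2 Y - s·y(0) - y'(0) and L{y'} = sY - y(0), with y(0) = 2, y'(0) = -4: the LHS transforms to (s^2 - 2*s + 8)Y - (2*s - 8).
The right side is L{cos(9*t)} = s/(s^2 + 81).
So (s^2 - 2*s + 8)Y = s/(s^2 + 81) + (2*s - 8).
Isolate Y and clear denominators.

Y(s) = (2*s^3 - 8*s^2 + 163*s - 648)/(s^4 - 2*s^3 + 89*s^2 - 162*s + 648)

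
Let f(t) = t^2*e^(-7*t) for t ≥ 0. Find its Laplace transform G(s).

G(s) = 2/(s + 7)^3

L{e^(-7t)} = 1/(s + 7).
Then apply L{t^2·g(t)} = (-1)^2 d^2/ds^2[H(s)] with H(s) = 1/(s + 7):
differentiating 2 times and applying the sign gives 2/(s + 7)^3.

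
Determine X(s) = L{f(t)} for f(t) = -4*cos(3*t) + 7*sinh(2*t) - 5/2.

X(s) = -4*s/(s^2 + 9) + 14/(s^2 - 4) - 5/(2*s)

The transform is linear, so treat each term independently.
L{-5/2} = (-5/2)/s; (-4)·[L{cos(3t)} = s/(s^2 + 9)]; (7)·[L{sinh(2t)} = 2/(s^2 - 4)].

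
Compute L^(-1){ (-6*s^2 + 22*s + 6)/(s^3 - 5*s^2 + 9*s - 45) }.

-exp(5*t) - sin(3*t) - 5*cos(3*t)

Factor the denominator: s^3 - 5*s^2 + 9*s - 45 = (s - 5)*(s^2 + 9).
Partial fraction decomposition gives [-1/(s - 5)] + [-5*s/(s^2 + 9)] + [-3/(s^2 + 9)].
Invert each term: -1/(s - 5) ↔ -e^(5t); -5·s/(s^2 + 9) ↔ -5cos(3t); -1·3/(s^2 + 9) ↔ -sin(3t).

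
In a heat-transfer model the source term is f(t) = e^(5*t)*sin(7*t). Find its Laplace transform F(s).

F(s) = 7/((s - 5)^2 + 49)

L{sin(7t)} = 7/(s^2 + 49).
By the first shifting theorem, multiplying by e^(5t) replaces s with s - 5.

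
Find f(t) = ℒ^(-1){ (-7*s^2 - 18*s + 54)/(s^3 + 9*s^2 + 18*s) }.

Factor the denominator: s^3 + 9*s^2 + 18*s = s*(s + 3)*(s + 6).
Partial fraction decomposition gives [-5/(s + 6)] + [-5/(s + 3)] + [3/s].
Invert each term: -5/(s + 6) ↔ -5e^(-6t); -5/(s + 3) ↔ -5e^(-3t); 3/(s - 0) ↔ 3e^(0t).

f(t) = 3 - 5*exp(-3*t) - 5*exp(-6*t)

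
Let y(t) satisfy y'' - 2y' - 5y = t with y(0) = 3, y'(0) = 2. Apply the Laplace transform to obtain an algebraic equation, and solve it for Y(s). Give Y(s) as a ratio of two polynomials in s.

Y(s) = (3*s^3 - 4*s^2 + 1)/(s^4 - 2*s^3 - 5*s^2)

Laplace-transform each side.
With L{y''} = s^2 Y - s·y(0) - y'(0) and L{y'} = sY - y(0), with y(0) = 3, y'(0) = 2: the LHS transforms to (s^2 - 2*s - 5)Y - (3*s - 4).
The right side is L{t} = s^(-2).
So (s^2 - 2*s - 5)Y = s^(-2) + (3*s - 4).
Solve for Y(s) and write it as one ratio of polynomials.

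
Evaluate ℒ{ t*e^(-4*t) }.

L{e^(-4t)} = 1/(s + 4).
Then apply L{t·g(t)} = -d/ds[G(s)] with G(s) = 1/(s + 4):
differentiating 1 time and applying the sign gives (s + 4)^(-2).

(s + 4)^(-2)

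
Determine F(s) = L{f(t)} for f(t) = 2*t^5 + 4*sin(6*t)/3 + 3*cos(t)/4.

F(s) = 3*s/(4*(s^2 + 1)) + 8/(s^2 + 36) + 240/s^6

The transform is linear, so treat each term independently.
(2)·[L{t^5} = 5!/s^6 = 120/s^6]; (4/3)·[L{sin(6t)} = 6/(s^2 + 36)]; (3/4)·[L{cos(t)} = s/(s^2 + 1)].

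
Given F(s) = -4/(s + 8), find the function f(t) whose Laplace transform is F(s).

f(t) = -4*exp(-8*t)

Since L{e^(-8t)} = 1/(s + 8), the inverse is e^(-8*t), scaled by -4.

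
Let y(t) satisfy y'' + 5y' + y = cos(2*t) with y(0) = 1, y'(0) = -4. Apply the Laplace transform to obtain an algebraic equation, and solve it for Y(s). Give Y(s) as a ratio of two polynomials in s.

Laplace-transform each side.
The derivative rules (L{y''} = s^2 Y - s·y(0) - y'(0) and L{y'} = sY - y(0), with y(0) = 1, y'(0) = -4) turn the left side into (s^2 + 5*s + 1)Y - (s + 1).
The right side is L{cos(2*t)} = s/(s^2 + 4).
So (s^2 + 5*s + 1)Y = s/(s^2 + 4) + (s + 1).
Divide through and combine into a single rational function.

Y(s) = (s^3 + s^2 + 5*s + 4)/(s^4 + 5*s^3 + 5*s^2 + 20*s + 4)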